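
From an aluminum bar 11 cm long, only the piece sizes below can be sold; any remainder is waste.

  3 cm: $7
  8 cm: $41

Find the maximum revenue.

48

Build best[k] bottom-up: best[k] = max over allowed piece i of (p[i] + best[k−i]).
best[1] = 0
best[2] = 0
best[3] = 7
best[4] = 7
best[5] = 7
best[6] = 14  (first piece 3, then best[3]=7)
best[7] = 14
best[8] = 41
best[9] = 41
best[10] = 41
best[11] = 48  (first piece 3, then best[8]=41)
One optimal cutting: 8 + 3 → $48.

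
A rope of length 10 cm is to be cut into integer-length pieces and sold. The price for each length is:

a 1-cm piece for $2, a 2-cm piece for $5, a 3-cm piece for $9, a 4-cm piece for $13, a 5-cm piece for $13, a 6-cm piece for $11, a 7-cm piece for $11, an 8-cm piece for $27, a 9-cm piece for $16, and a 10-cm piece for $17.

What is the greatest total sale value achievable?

32

Consider every possible first cut. v[k] is the best of p[i]+v[k−i] over all sellable i≤k.
v[1] = 2
v[2] = max(2+2, 5+0) = 5
v[3] = max(2+5, 5+2, 9+0) = 9
v[4] = max(2+9, 5+5, 9+2, 13+0) = 13
v[5] = max(2+13, 5+9, 9+5, 13+2, 13+0) = 15
v[6] = max(2+15, 5+13, 9+9, 13+5, 13+2, 11+0) = 18
v[7] = max(2+18, 5+15, 9+13, …, 11+2, 11+0) = 22
v[8] = max(2+22, 5+18, 9+15, …, 11+2, 27+0) = 27
v[9] = max(2+27, 5+22, 9+18, …, 27+2, 16+0) = 29
v[10] = max(2+29, 5+27, 9+22, …, 16+2, 17+0) = 32
One optimal cutting: 8 + 2 → $27 + $5 = $32.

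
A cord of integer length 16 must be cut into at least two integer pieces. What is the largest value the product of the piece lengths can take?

324

Let P[k] be the best product for length k (with at least one cut). For each first piece i, the rest contributes max(k−i, P[k−i]).
P[2] = 1×max(1,0) = 1×1 = 1
P[3] = 1×max(2,1) = 1×2 = 2
P[4] = 2×max(2,1) = 2×2 = 4
P[5] = 2×max(3,2) = 2×3 = 6
P[6] = 3×max(3,2) = 3×3 = 9
P[7] = 2×max(5,6) = 2×6 = 12
P[8] = 2×max(6,9) = 2×9 = 18
P[9] = 3×max(6,9) = 3×9 = 27
P[10] = 2×max(8,18) = 2×18 = 36
P[11] = 2×max(9,27) = 2×27 = 54
P[12] = 3×max(9,27) = 3×27 = 81
P[13] = 2×max(11,54) = 2×54 = 108
P[14] = 2×max(12,81) = 2×81 = 162
P[15] = 3×max(12,81) = 3×81 = 243
P[16] = 2×max(14,162) = 2×162 = 324
One optimal split: 3 + 3 + 3 + 3 + 2 + 2; product 3×3×3×3×2×2 = 324.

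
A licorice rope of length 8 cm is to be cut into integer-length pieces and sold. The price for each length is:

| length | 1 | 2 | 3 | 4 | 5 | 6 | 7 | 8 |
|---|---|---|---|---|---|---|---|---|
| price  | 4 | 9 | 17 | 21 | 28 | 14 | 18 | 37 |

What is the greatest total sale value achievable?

Let v[k] be the best obtainable value from length k. For each k, try every first piece i and keep the best of price[i] + v[k−i].
v[1] = 4
v[2] = 9
v[3] = 17
v[4] = 21  (first piece 1, then v[3]=17)
v[5] = 28
v[6] = 34  (first piece 3, then v[3]=17)
v[7] = 38  (first piece 1, then v[6]=34)
v[8] = 45  (first piece 3, then v[5]=28)
One optimal cutting: 5 + 3 → ¢28 + ¢17 = ¢45.

45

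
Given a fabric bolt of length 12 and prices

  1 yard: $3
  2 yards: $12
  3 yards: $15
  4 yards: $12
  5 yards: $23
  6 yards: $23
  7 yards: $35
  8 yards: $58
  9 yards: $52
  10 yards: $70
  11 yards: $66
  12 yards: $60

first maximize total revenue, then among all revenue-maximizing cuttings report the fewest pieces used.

2

Consider every possible first cut. r[k] is the best of p[i]+r[k−i] over all sellable i≤k.
r[1] = 3
r[2] = max(3+3, 12+0) = 12
r[3] = max(3+12, 12+3, 15+0) = 15
r[4] = max(3+15, 12+12, 15+3, 12+0) = 24
r[5] = max(3+24, 12+15, 15+12, 12+3, 23+0) = 27
r[6] = max(3+27, 12+24, 15+15, 12+12, 23+3, 23+0) = 36
r[7] = max(3+36, 12+27, 15+24, …, 23+3, 35+0) = 39
r[8] = max(3+39, 12+36, 15+27, …, 35+3, 58+0) = 58
r[9] = max(3+58, 12+39, 15+36, …, 58+3, 52+0) = 61
r[10] = max(3+61, 12+58, 15+39, …, 52+3, 70+0) = 70
r[11] = max(3+70, 12+61, 15+58, …, 70+3, 66+0) = 73
r[12] = max(3+73, 12+70, 15+61, …, 66+3, 60+0) = 82
Maximum revenue is $82.
Now minimize piece count subject to staying optimal: for each k, pieces[k] = 1 + min over i with p[i]+r[k−i]=r[k] of pieces[k−i].
pieces[9] = 2
pieces[10] = 1
pieces[11] = 2
pieces[12] = 2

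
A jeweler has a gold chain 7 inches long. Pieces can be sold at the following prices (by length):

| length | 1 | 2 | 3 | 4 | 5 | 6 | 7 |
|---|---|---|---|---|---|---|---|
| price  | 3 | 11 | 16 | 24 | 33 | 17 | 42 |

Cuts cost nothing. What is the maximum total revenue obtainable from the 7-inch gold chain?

Consider every possible first cut. best[k] is the best of p[i]+best[k−i] over all sellable i≤k.
best[1] = 3
best[2] = 11
best[3] = 16
best[4] = 24
best[5] = 33
best[6] = 36  (first piece 1, then best[5]=33)
best[7] = 44  (first piece 2, then best[5]=33)
One optimal cutting: 5 + 2 → $33 + $11 = $44.

44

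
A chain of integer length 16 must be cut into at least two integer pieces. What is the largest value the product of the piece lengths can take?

324

Let P[k] be the best product for length k (with at least one cut). For each first piece i, the rest contributes max(k−i, P[k−i]).
Small cases: P[2]=1, P[3]=2, P[4]=4, P[5]=6, P[6]=9, P[7]=12, P[8]=18.
P[9] = 3·max(6,9) = 3·9 = 27
P[10] = 2·max(8,18) = 2·18 = 36
P[11] = 2·max(9,27) = 2·27 = 54
P[12] = 3·max(9,27) = 3·27 = 81
P[13] = 2·max(11,54) = 2·54 = 108
P[14] = 2·max(12,81) = 2·81 = 162
P[15] = 3·max(12,81) = 3·81 = 243
P[16] = 2·max(14,162) = 2·162 = 324
One optimal split: 3 + 3 + 3 + 3 + 2 + 2; product 3·3·3·3·2·2 = 324.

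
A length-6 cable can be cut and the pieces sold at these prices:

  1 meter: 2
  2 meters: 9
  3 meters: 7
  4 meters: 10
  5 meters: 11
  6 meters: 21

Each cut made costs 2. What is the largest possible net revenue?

23

Let r[k] be the best obtainable value from length k. For each k, try every first piece i and keep the best of price[i] + r[k−i] minus the 2 cut fee when i<k.
r[1] = 2
r[2] = 9
r[3] = 9  (first piece 1, then r[2]=9)
r[4] = 16  (first piece 2, then r[2]=9)
r[5] = 16  (first piece 1, then r[4]=16)
r[6] = 23  (first piece 2, then r[4]=16)
One optimal plan: pieces 2 + 2 + 2 (2 cuts) → 27 − 4 = 23.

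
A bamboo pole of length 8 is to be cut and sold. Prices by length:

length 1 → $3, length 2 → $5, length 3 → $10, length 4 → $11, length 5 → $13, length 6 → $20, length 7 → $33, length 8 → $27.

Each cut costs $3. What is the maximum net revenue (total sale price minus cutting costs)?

33

Consider every possible first cut. r[k] is the best of p[i]+r[k−i] over all sellable i≤k, charging 3 whenever i<k.
r[1] = 3
r[2] = max(3+3-3, 5+0) = 5
r[3] = max(3+5-3, 5+3-3, 10+0) = 10
r[4] = max(3+10-3, 5+5-3, 10+3-3, 11+0) = 11
r[5] = max(3+11-3, 5+10-3, 10+5-3, 11+3-3, 13+0) = 13
r[6] = max(3+13-3, 5+11-3, 10+10-3, 11+5-3, 13+3-3, 20+0) = 20
r[7] = max(3+20-3, 5+13-3, 10+11-3, …, 20+3-3, 33+0) = 33
r[8] = max(3+33-3, 5+20-3, 10+13-3, …, 33+3-3, 27+0) = 33
One optimal plan: pieces 7 + 1 (1 cut) → $36 − $3 = $33.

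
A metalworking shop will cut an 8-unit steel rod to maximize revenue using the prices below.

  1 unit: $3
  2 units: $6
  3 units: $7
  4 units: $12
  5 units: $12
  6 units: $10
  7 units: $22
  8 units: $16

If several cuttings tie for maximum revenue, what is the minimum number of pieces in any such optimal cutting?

Build r[k] bottom-up: r[k] = max over allowed piece i of (p[i] + r[k−i]).
r[1] = 3
r[2] = 6  (first piece 1, then r[1]=3)
r[3] = 9  (first piece 1, then r[2]=6)
r[4] = 12  (first piece 1, then r[3]=9)
r[5] = 15  (first piece 1, then r[4]=12)
r[6] = 18  (first piece 1, then r[5]=15)
r[7] = 22
r[8] = 25  (first piece 1, then r[7]=22)
Maximum revenue is $25.
Now minimize piece count subject to staying optimal: for each k, pieces[k] = 1 + min over i with p[i]+r[k−i]=r[k] of pieces[k−i].
pieces[5] = 2
pieces[6] = 2
pieces[7] = 1
pieces[8] = 2

2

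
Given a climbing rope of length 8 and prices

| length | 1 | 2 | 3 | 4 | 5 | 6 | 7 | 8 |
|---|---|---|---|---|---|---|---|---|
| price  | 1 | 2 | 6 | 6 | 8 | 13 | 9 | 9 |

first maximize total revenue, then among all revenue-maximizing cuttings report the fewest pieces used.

2

Consider every possible first cut. r[k] is the best of p[i]+r[k−i] over all sellable i≤k.
r[1] = 1
r[2] = max(1+1, 2+0) = 2
r[3] = max(1+2, 2+1, 6+0) = 6
r[4] = max(1+6, 2+2, 6+1, 6+0) = 7
r[5] = max(1+7, 2+6, 6+2, 6+1, 8+0) = 8
r[6] = max(1+8, 2+7, 6+6, 6+2, 8+1, 13+0) = 13
r[7] = max(1+13, 2+8, 6+7, …, 13+1, 9+0) = 14
r[8] = max(1+14, 2+13, 6+8, …, 9+1, 9+0) = 15
Maximum revenue is €15.
Now minimize piece count subject to staying optimal: for each k, pieces[k] = 1 + min over i with p[i]+r[k−i]=r[k] of pieces[k−i].
pieces[5] = 1
pieces[6] = 1
pieces[7] = 2
pieces[8] = 2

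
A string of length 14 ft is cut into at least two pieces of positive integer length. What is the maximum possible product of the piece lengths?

Define P[k] = max over 1≤i<k of i · max(k−i, P[k−i]); the inner max lets the remainder stay uncut if that's better.
P[2] = 1×max(1,0) = 1×1 = 1
P[3] = 1×max(2,1) = 1×2 = 2
P[4] = 2×max(2,1) = 2×2 = 4
P[5] = 2×max(3,2) = 2×3 = 6
P[6] = 3×max(3,2) = 3×3 = 9
P[7] = 2×max(5,6) = 2×6 = 12
P[8] = 2×max(6,9) = 2×9 = 18
P[9] = 3×max(6,9) = 3×9 = 27
P[10] = 2×max(8,18) = 2×18 = 36
P[11] = 2×max(9,27) = 2×27 = 54
P[12] = 3×max(9,27) = 3×27 = 81
P[13] = 2×max(11,54) = 2×54 = 108
P[14] = 2×max(12,81) = 2×81 = 162
One optimal split: 3 + 3 + 3 + 3 + 2; product 3×3×3×3×2 = 162.

162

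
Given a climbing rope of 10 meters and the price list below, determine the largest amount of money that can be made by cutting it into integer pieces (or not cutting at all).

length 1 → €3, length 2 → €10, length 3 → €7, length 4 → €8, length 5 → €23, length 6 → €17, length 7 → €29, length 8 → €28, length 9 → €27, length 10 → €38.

50

Build r[k] bottom-up: r[k] = max over allowed piece i of (p[i] + r[k−i]).
r[1] = 3
r[2] = max(3+3, 10+0) = 10
r[3] = max(3+10, 10+3, 7+0) = 13
r[4] = max(3+13, 10+10, 7+3, 8+0) = 20
r[5] = max(3+20, 10+13, 7+10, 8+3, 23+0) = 23
r[6] = max(3+23, 10+20, 7+13, 8+10, 23+3, 17+0) = 30
r[7] = max(3+30, 10+23, 7+20, …, 17+3, 29+0) = 33
r[8] = max(3+33, 10+30, 7+23, …, 29+3, 28+0) = 40
r[9] = max(3+40, 10+33, 7+30, …, 28+3, 27+0) = 43
r[10] = max(3+43, 10+40, 7+33, …, 27+3, 38+0) = 50
One optimal cutting: 2 + 2 + 2 + 2 + 2 → €10 + €10 + €10 + €10 + €10 = €50.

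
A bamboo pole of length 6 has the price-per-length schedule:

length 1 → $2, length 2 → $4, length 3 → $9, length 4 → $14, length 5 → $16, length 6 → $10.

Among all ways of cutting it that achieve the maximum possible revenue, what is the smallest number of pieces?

Build r[k] bottom-up: r[k] = max over allowed piece i of (p[i] + r[k−i]).
r[1] = 2
r[2] = max(2+2, 4+0) = 4
r[3] = max(2+4, 4+2, 9+0) = 9
r[4] = max(2+9, 4+4, 9+2, 14+0) = 14
r[5] = max(2+14, 4+9, 9+4, 14+2, 16+0) = 16
r[6] = max(2+16, 4+14, 9+9, 14+4, 16+2, 10+0) = 18
Maximum revenue is $18.
Now minimize piece count subject to staying optimal: for each k, pieces[k] = 1 + min over i with p[i]+r[k−i]=r[k] of pieces[k−i].
pieces[3] = 1
pieces[4] = 1
pieces[5] = 1
pieces[6] = 2

2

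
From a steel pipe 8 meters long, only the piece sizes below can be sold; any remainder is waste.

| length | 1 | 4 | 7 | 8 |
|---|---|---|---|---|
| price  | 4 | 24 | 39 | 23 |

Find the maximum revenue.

Let r[k] be the best obtainable value from length k. For each k, try every first piece i and keep the best of price[i] + r[k−i].
r[1] = 4
r[2] = 8  (first piece 1, then r[1]=4)
r[3] = 12  (first piece 1, then r[2]=8)
r[4] = 24
r[5] = 28  (first piece 1, then r[4]=24)
r[6] = 32  (first piece 1, then r[5]=28)
r[7] = 39
r[8] = 48  (first piece 4, then r[4]=24)
One optimal cutting: 4 + 4 → $48.

48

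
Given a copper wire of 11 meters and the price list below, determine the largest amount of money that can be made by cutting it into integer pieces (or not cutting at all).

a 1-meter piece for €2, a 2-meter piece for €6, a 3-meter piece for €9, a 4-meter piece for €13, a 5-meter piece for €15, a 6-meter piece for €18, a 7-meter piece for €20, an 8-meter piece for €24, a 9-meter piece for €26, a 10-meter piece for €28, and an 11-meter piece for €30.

35

Build r[k] bottom-up: r[k] = max over allowed piece i of (p[i] + r[k−i]).
r[1] = 2
r[2] = max(2+2, 6+0) = 6
r[3] = max(2+6, 6+2, 9+0) = 9
r[4] = max(2+9, 6+6, 9+2, 13+0) = 13
r[5] = max(2+13, 6+9, 9+6, 13+2, 15+0) = 15
r[6] = max(2+15, 6+13, 9+9, 13+6, 15+2, 18+0) = 19
r[7] = max(2+19, 6+15, 9+13, …, 18+2, 20+0) = 22
r[8] = max(2+22, 6+19, 9+15, …, 20+2, 24+0) = 26
r[9] = max(2+26, 6+22, 9+19, …, 24+2, 26+0) = 28
r[10] = max(2+28, 6+26, 9+22, …, 26+2, 28+0) = 32
r[11] = max(2+32, 6+28, 9+26, …, 28+2, 30+0) = 35
One optimal cutting: 4 + 4 + 3 → €13 + €13 + €9 = €35.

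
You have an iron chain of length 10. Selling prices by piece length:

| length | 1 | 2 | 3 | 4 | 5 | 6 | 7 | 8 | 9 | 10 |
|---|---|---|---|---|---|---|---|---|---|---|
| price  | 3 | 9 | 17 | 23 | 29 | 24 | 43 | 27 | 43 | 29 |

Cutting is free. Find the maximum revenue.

60

Build v[k] bottom-up: v[k] = max over allowed piece i of (p[i] + v[k−i]).
v[1] = 3
v[2] = max(3+3, 9+0) = 9
v[3] = max(3+9, 9+3, 17+0) = 17
v[4] = max(3+17, 9+9, 17+3, 23+0) = 23
v[5] = max(3+23, 9+17, 17+9, 23+3, 29+0) = 29
v[6] = max(3+29, 9+23, 17+17, 23+9, 29+3, 24+0) = 34
v[7] = max(3+34, 9+29, 17+23, …, 24+3, 43+0) = 43
v[8] = max(3+43, 9+34, 17+29, …, 43+3, 27+0) = 46
v[9] = max(3+46, 9+43, 17+34, …, 27+3, 43+0) = 52
v[10] = max(3+52, 9+46, 17+43, …, 43+3, 29+0) = 60
One optimal cutting: 7 + 3 → $43 + $17 = $60.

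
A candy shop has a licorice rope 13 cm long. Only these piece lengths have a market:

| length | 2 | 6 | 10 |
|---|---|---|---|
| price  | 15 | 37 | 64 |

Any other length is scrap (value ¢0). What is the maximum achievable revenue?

Consider every possible first cut. best[k] is the best of p[i]+best[k−i] over all sellable i≤k.
best[1] = 0
best[2] = 15
best[3] = 15
best[4] = 30  (first piece 2, then best[2]=15)
best[5] = 30
best[6] = max(15+30, 37+0) = 45
best[7] = max(15+30, 37+0) = 45
best[8] = max(15+45, 37+15) = 60
best[9] = max(15+45, 37+15) = 60
best[10] = max(15+60, 37+30, 64+0) = 75
best[11] = max(15+60, 37+30, 64+0) = 75
best[12] = max(15+75, 37+45, 64+15) = 90
best[13] = max(15+75, 37+45, 64+15) = 90
One optimal cutting: pieces 2 + 2 + 2 + 2 + 2 + 2 with 1 cm of scrap → ¢90.

90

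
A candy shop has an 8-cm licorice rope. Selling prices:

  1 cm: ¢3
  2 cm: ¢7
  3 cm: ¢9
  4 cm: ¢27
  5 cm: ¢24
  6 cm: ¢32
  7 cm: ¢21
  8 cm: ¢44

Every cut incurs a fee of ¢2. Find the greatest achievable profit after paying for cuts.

52

Let v[k] be the best obtainable value from length k. For each k, try every first piece i and keep the best of price[i] + v[k−i] minus the 2 cut fee when i<k.
v[1] = 3
v[2] = max(3+3-2, 7+0) = 7
v[3] = max(3+7-2, 7+3-2, 9+0) = 9
v[4] = max(3+9-2, 7+7-2, 9+3-2, 27+0) = 27
v[5] = max(3+27-2, 7+9-2, 9+7-2, 27+3-2, 24+0) = 28
v[6] = max(3+28-2, 7+27-2, 9+9-2, 27+7-2, 24+3-2, 32+0) = 32
v[7] = max(3+32-2, 7+28-2, 9+27-2, …, 32+3-2, 21+0) = 34
v[8] = max(3+34-2, 7+32-2, 9+28-2, …, 21+3-2, 44+0) = 52
One optimal plan: pieces 4 + 4 (1 cut) → ¢54 − ¢2 = ¢52.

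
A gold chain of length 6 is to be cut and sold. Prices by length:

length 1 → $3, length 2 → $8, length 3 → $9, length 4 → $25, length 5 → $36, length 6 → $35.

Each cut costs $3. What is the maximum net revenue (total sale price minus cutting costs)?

36

Let v[k] be the best obtainable value from length k. For each k, try every first piece i and keep the best of price[i] + v[k−i] minus the 3 cut fee when i<k.
v[1] = 3
v[2] = 8
v[3] = 9
v[4] = 25
v[5] = 36
v[6] = 36  (first piece 1, then v[5]=36)
One optimal plan: pieces 5 + 1 (1 cut) → $39 − $3 = $36.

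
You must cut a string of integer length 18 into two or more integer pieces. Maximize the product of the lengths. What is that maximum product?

729

Define f[k] = max over 1≤i<k of i · max(k−i, f[k−i]); the inner max lets the remainder stay uncut if that's better.
f[2] = 1·max(1,0) = 1·1 = 1
f[3] = max(1·2, 2·1) = 2
f[4] = max(1·3, 2·2, 3·1) = 4
f[5] = max(1·4, 2·3, 3·2, 4·1) = 6
f[6] = max(1·6, 2·4, 3·3, 4·2, 5·1) = 9
f[7] = max(1·9, 2·6, 3·4, 4·3, 5·2, 6·1) = 12
f[8] = max(1·12, 2·9, 3·6, …, 6·2, 7·1) = 18
f[9] = max(1·18, 2·12, 3·9, …, 7·2, 8·1) = 27
f[10] = max(1·27, 2·18, 3·12, …, 8·2, 9·1) = 36
f[11] = max(1·36, 2·27, 3·18, …, 9·2, 10·1) = 54
f[12] = max(1·54, 2·36, 3·27, …, 10·2, 11·1) = 81
f[13] = max(1·81, 2·54, 3·36, …, 11·2, 12·1) = 108
f[14] = max(1·108, 2·81, 3·54, …, 12·2, 13·1) = 162
f[15] = max(1·162, 2·108, 3·81, …, 13·2, 14·1) = 243
f[16] = max(1·243, 2·162, 3·108, …, 14·2, 15·1) = 324
f[17] = max(1·324, 2·243, 3·162, …, 15·2, 16·1) = 486
f[18] = max(1·486, 2·324, 3·243, …, 16·2, 17·1) = 729
One optimal split: 3 + 3 + 3 + 3 + 3 + 3; product 3·3·3·3·3·3 = 729.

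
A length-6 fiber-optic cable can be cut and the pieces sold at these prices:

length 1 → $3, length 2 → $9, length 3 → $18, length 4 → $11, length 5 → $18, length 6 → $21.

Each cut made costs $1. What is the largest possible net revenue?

35

Consider every possible first cut. net[k] is the best of p[i]+net[k−i] over all sellable i≤k, charging 1 whenever i<k.
net[1] = 3
net[2] = max(3+3-1, 9+0) = 9
net[3] = max(3+9-1, 9+3-1, 18+0) = 18
net[4] = max(3+18-1, 9+9-1, 18+3-1, 11+0) = 20
net[5] = max(3+20-1, 9+18-1, 18+9-1, 11+3-1, 18+0) = 26
net[6] = max(3+26-1, 9+20-1, 18+18-1, 11+9-1, 18+3-1, 21+0) = 35
One optimal plan: pieces 3 + 3 (1 cut) → $36 − $1 = $35.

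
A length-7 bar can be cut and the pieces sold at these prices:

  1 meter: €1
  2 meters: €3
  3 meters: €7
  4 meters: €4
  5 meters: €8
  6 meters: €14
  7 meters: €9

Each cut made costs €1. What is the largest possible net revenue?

Build r[k] bottom-up: r[k] = max over allowed piece i of (p[i] + r[k−i]) − 1 per cut.
r[1] = 1
r[2] = 3
r[3] = 7
r[4] = 7  (first piece 1, then r[3]=7)
r[5] = 9  (first piece 2, then r[3]=7)
r[6] = 14
r[7] = 14  (first piece 1, then r[6]=14)
One optimal plan: pieces 6 + 1 (1 cut) → €15 − €1 = €14.

14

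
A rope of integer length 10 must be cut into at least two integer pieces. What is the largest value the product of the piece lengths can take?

Fill prod[k] for k=2..10: at each k try every first piece i and multiply by the better of (k−i) uncut or prod[k−i].
Small cases: prod[2]=1, prod[3]=2.
prod[4] = max(1*3, 2*2, 3*1) = 4
prod[5] = max(1*4, 2*3, 3*2, 4*1) = 6
prod[6] = max(1*6, 2*4, 3*3, 4*2, 5*1) = 9
prod[7] = max(1*9, 2*6, 3*4, 4*3, 5*2, 6*1) = 12
prod[8] = max(1*12, 2*9, 3*6, …, 6*2, 7*1) = 18
prod[9] = max(1*18, 2*12, 3*9, …, 7*2, 8*1) = 27
prod[10] = max(1*27, 2*18, 3*12, …, 8*2, 9*1) = 36
One optimal split: 3 + 3 + 2 + 2; product 3*3*2*2 = 36.

36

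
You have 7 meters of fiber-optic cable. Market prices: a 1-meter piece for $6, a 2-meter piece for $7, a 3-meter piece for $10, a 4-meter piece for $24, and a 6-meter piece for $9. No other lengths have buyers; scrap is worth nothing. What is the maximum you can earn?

42

Build best[k] bottom-up: best[k] = max over allowed piece i of (p[i] + best[k−i]).
best[1] = 6
best[2] = 12  (first piece 1, then best[1]=6)
best[3] = 18  (first piece 1, then best[2]=12)
best[4] = 24  (first piece 1, then best[3]=18)
best[5] = 30  (first piece 1, then best[4]=24)
best[6] = 36  (first piece 1, then best[5]=30)
best[7] = 42  (first piece 1, then best[6]=36)
One optimal cutting: 1 + 1 + 1 + 1 + 1 + 1 + 1 → $42.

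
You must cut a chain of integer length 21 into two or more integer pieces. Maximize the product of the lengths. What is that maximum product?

2187

Fill prod[k] for k=2..21: at each k try every first piece i and multiply by the better of (k−i) uncut or prod[k−i].
Small cases: prod[2]=1, prod[3]=2, prod[4]=4, prod[5]=6, prod[6]=9, prod[7]=12, prod[8]=18, prod[9]=27, prod[10]=36, prod[11]=54, prod[12]=81, prod[13]=108, prod[14]=162, prod[15]=243, prod[16]=324.
prod[17] = max(1×324, 2×243, 3×162, …, 15×2, 16×1) = 486
prod[18] = max(1×486, 2×324, 3×243, …, 16×2, 17×1) = 729
prod[19] = max(1×729, 2×486, 3×324, …, 17×2, 18×1) = 972
prod[20] = max(1×972, 2×729, 3×486, …, 18×2, 19×1) = 1458
prod[21] = max(1×1458, 2×972, 3×729, …, 19×2, 20×1) = 2187
One optimal split: 3 + 3 + 3 + 3 + 3 + 3 + 3; product 3×3×3×3×3×3×3 = 2187.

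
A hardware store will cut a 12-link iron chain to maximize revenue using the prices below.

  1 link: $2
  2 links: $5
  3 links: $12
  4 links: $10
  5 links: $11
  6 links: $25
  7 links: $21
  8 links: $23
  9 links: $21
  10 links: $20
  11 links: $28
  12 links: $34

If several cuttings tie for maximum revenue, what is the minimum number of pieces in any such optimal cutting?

Let r[k] be the best obtainable value from length k. For each k, try every first piece i and keep the best of price[i] + r[k−i].
r[1] = 2
r[2] = max(2+2, 5+0) = 5
r[3] = max(2+5, 5+2, 12+0) = 12
r[4] = max(2+12, 5+5, 12+2, 10+0) = 14
r[5] = max(2+14, 5+12, 12+5, 10+2, 11+0) = 17
r[6] = max(2+17, 5+14, 12+12, 10+5, 11+2, 25+0) = 25
r[7] = max(2+25, 5+17, 12+14, …, 25+2, 21+0) = 27
r[8] = max(2+27, 5+25, 12+17, …, 21+2, 23+0) = 30
r[9] = max(2+30, 5+27, 12+25, …, 23+2, 21+0) = 37
r[10] = max(2+37, 5+30, 12+27, …, 21+2, 20+0) = 39
r[11] = max(2+39, 5+37, 12+30, …, 20+2, 28+0) = 42
r[12] = max(2+42, 5+39, 12+37, …, 28+2, 34+0) = 50
Maximum revenue is $50.
Now minimize piece count subject to staying optimal: for each k, pieces[k] = 1 + min over i with p[i]+r[k−i]=r[k] of pieces[k−i].
pieces[9] = 2
pieces[10] = 3
pieces[11] = 3
pieces[12] = 2

2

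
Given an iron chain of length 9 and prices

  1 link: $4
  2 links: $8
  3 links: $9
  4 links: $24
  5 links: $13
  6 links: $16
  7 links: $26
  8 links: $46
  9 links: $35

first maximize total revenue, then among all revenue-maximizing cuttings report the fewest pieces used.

Consider every possible first cut. r[k] is the best of p[i]+r[k−i] over all sellable i≤k.
r[1] = 4
r[2] = max(4+4, 8+0) = 8
r[3] = max(4+8, 8+4, 9+0) = 12
r[4] = max(4+12, 8+8, 9+4, 24+0) = 24
r[5] = max(4+24, 8+12, 9+8, 24+4, 13+0) = 28
r[6] = max(4+28, 8+24, 9+12, 24+8, 13+4, 16+0) = 32
r[7] = max(4+32, 8+28, 9+24, …, 16+4, 26+0) = 36
r[8] = max(4+36, 8+32, 9+28, …, 26+4, 46+0) = 48
r[9] = max(4+48, 8+36, 9+32, …, 46+4, 35+0) = 52
Maximum revenue is $52.
Now minimize piece count subject to staying optimal: for each k, pieces[k] = 1 + min over i with p[i]+r[k−i]=r[k] of pieces[k−i].
pieces[6] = 2
pieces[7] = 3
pieces[8] = 2
pieces[9] = 3

3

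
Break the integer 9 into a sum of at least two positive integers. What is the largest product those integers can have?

27

Fill prod[k] for k=2..9: at each k try every first piece i and multiply by the better of (k−i) uncut or prod[k−i].
prod[2] = 1*max(1,0) = 1*1 = 1
prod[3] = 1*max(2,1) = 1*2 = 2
prod[4] = 2*max(2,1) = 2*2 = 4
prod[5] = 2*max(3,2) = 2*3 = 6
prod[6] = 3*max(3,2) = 3*3 = 9
prod[7] = 2*max(5,6) = 2*6 = 12
prod[8] = 2*max(6,9) = 2*9 = 18
prod[9] = 3*max(6,9) = 3*9 = 27
One optimal split: 3 + 3 + 3; product 3*3*3 = 27.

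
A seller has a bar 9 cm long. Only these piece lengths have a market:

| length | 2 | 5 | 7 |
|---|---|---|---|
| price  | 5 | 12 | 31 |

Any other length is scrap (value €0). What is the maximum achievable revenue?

Build best[k] bottom-up: best[k] = max over allowed piece i of (p[i] + best[k−i]).
best[1] = 0
best[2] = 5
best[3] = 5
best[4] = 10  (first piece 2, then best[2]=5)
best[5] = max(5+5, 12+0) = 12
best[6] = max(5+10, 12+0) = 15
best[7] = max(5+12, 12+5, 31+0) = 31
best[8] = max(5+15, 12+5, 31+0) = 31
best[9] = max(5+31, 12+10, 31+5) = 36
One optimal cutting: 7 + 2 → €36.

36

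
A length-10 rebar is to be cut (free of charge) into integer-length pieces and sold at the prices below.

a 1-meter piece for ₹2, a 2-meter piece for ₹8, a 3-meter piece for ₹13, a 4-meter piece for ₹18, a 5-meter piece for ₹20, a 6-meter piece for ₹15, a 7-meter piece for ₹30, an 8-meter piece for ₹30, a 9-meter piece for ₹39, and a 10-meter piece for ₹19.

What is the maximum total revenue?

Consider every possible first cut. v[k] is the best of p[i]+v[k−i] over all sellable i≤k.
v[1] = 2
v[2] = 8
v[3] = 13
v[4] = 18
v[5] = 21  (first piece 2, then v[3]=13)
v[6] = 26  (first piece 2, then v[4]=18)
v[7] = 31  (first piece 3, then v[4]=18)
v[8] = 36  (first piece 4, then v[4]=18)
v[9] = 39  (first piece 2, then v[7]=31)
v[10] = 44  (first piece 2, then v[8]=36)
One optimal cutting: 4 + 4 + 2 → ₹18 + ₹18 + ₹8 = ₹44.

44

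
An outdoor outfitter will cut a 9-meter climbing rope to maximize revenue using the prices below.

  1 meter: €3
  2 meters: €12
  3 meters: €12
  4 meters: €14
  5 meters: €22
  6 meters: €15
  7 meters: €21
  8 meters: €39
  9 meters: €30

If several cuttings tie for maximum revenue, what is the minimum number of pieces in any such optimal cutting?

Let r[k] be the best obtainable value from length k. For each k, try every first piece i and keep the best of price[i] + r[k−i].
r[1] = 3
r[2] = max(3+3, 12+0) = 12
r[3] = max(3+12, 12+3, 12+0) = 15
r[4] = max(3+15, 12+12, 12+3, 14+0) = 24
r[5] = max(3+24, 12+15, 12+12, 14+3, 22+0) = 27
r[6] = max(3+27, 12+24, 12+15, 14+12, 22+3, 15+0) = 36
r[7] = max(3+36, 12+27, 12+24, …, 15+3, 21+0) = 39
r[8] = max(3+39, 12+36, 12+27, …, 21+3, 39+0) = 48
r[9] = max(3+48, 12+39, 12+36, …, 39+3, 30+0) = 51
Maximum revenue is €51.
Now minimize piece count subject to staying optimal: for each k, pieces[k] = 1 + min over i with p[i]+r[k−i]=r[k] of pieces[k−i].
pieces[6] = 3
pieces[7] = 4
pieces[8] = 4
pieces[9] = 5

5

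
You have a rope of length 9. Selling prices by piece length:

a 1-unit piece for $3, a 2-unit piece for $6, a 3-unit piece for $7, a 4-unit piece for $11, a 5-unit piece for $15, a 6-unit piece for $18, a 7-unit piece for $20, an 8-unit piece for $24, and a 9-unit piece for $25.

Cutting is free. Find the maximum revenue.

Let v[k] be the best obtainable value from length k. For each k, try every first piece i and keep the best of price[i] + v[k−i].
v[1] = 3
v[2] = 6  (first piece 1, then v[1]=3)
v[3] = 9  (first piece 1, then v[2]=6)
v[4] = 12  (first piece 1, then v[3]=9)
v[5] = 15  (first piece 1, then v[4]=12)
v[6] = 18  (first piece 1, then v[5]=15)
v[7] = 21  (first piece 1, then v[6]=18)
v[8] = 24  (first piece 1, then v[7]=21)
v[9] = 27  (first piece 1, then v[8]=24)
One optimal cutting: 1 + 1 + 1 + 1 + 1 + 1 + 1 + 1 + 1 → $3 + $3 + $3 + $3 + $3 + $3 + $3 + $3 + $3 = $27.

27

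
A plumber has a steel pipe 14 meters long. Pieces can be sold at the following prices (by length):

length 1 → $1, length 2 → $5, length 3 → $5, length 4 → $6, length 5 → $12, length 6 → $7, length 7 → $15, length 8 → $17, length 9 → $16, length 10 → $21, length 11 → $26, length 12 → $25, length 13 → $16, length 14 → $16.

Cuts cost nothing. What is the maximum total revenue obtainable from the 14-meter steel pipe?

Build R[k] bottom-up: R[k] = max over allowed piece i of (p[i] + R[k−i]).
R[1] = 1
R[2] = max(1+1, 5+0) = 5
R[3] = max(1+5, 5+1, 5+0) = 6
R[4] = max(1+6, 5+5, 5+1, 6+0) = 10
R[5] = max(1+10, 5+6, 5+5, 6+1, 12+0) = 12
R[6] = max(1+12, 5+10, 5+6, 6+5, 12+1, 7+0) = 15
R[7] = max(1+15, 5+12, 5+10, …, 7+1, 15+0) = 17
R[8] = max(1+17, 5+15, 5+12, …, 15+1, 17+0) = 20
R[9] = max(1+20, 5+17, 5+15, …, 17+1, 16+0) = 22
R[10] = max(1+22, 5+20, 5+17, …, 16+1, 21+0) = 25
R[11] = max(1+25, 5+22, 5+20, …, 21+1, 26+0) = 27
R[12] = max(1+27, 5+25, 5+22, …, 26+1, 25+0) = 30
R[13] = max(1+30, 5+27, 5+25, …, 25+1, 16+0) = 32
R[14] = max(1+32, 5+30, 5+27, …, 16+1, 16+0) = 35
One optimal cutting: 2 + 2 + 2 + 2 + 2 + 2 + 2 → $5 + $5 + $5 + $5 + $5 + $5 + $5 = $35.

35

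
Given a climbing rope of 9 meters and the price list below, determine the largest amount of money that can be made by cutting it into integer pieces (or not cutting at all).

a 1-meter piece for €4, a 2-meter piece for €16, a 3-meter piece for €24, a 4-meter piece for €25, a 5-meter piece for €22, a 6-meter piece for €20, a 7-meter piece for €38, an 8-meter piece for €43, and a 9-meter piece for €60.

72

Consider every possible first cut. R[k] is the best of p[i]+R[k−i] over all sellable i≤k.
R[1] = 4
R[2] = max(4+4, 16+0) = 16
R[3] = max(4+16, 16+4, 24+0) = 24
R[4] = max(4+24, 16+16, 24+4, 25+0) = 32
R[5] = max(4+32, 16+24, 24+16, 25+4, 22+0) = 40
R[6] = max(4+40, 16+32, 24+24, 25+16, 22+4, 20+0) = 48
R[7] = max(4+48, 16+40, 24+32, …, 20+4, 38+0) = 56
R[8] = max(4+56, 16+48, 24+40, …, 38+4, 43+0) = 64
R[9] = max(4+64, 16+56, 24+48, …, 43+4, 60+0) = 72
One optimal cutting: 3 + 2 + 2 + 2 → €24 + €16 + €16 + €16 = €72.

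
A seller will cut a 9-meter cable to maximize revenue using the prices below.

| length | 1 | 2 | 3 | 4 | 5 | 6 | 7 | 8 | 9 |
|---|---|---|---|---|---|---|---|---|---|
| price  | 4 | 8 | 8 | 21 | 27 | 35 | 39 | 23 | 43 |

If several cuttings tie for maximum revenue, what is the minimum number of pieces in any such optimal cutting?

2

Build r[k] bottom-up: r[k] = max over allowed piece i of (p[i] + r[k−i]).
r[1] = 4
r[2] = max(4+4, 8+0) = 8
r[3] = max(4+8, 8+4, 8+0) = 12
r[4] = max(4+12, 8+8, 8+4, 21+0) = 21
r[5] = max(4+21, 8+12, 8+8, 21+4, 27+0) = 27
r[6] = max(4+27, 8+21, 8+12, 21+8, 27+4, 35+0) = 35
r[7] = max(4+35, 8+27, 8+21, …, 35+4, 39+0) = 39
r[8] = max(4+39, 8+35, 8+27, …, 39+4, 23+0) = 43
r[9] = max(4+43, 8+39, 8+35, …, 23+4, 43+0) = 48
Maximum revenue is $48.
Now minimize piece count subject to staying optimal: for each k, pieces[k] = 1 + min over i with p[i]+r[k−i]=r[k] of pieces[k−i].
pieces[6] = 1
pieces[7] = 1
pieces[8] = 2
pieces[9] = 2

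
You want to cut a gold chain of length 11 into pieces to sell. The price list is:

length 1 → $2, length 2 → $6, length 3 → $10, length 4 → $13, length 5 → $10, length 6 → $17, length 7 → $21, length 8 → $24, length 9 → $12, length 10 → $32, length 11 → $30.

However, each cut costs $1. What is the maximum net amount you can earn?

34

Consider every possible first cut. v[k] is the best of p[i]+v[k−i] over all sellable i≤k, charging 1 whenever i<k.
v[1] = 2
v[2] = 6
v[3] = 10
v[4] = 13
v[5] = 15  (first piece 2, then v[3]=10)
v[6] = 19  (first piece 3, then v[3]=10)
v[7] = 22  (first piece 3, then v[4]=13)
v[8] = 25  (first piece 4, then v[4]=13)
v[9] = 28  (first piece 3, then v[6]=19)
v[10] = 32
v[11] = 34  (first piece 3, then v[8]=25)
One optimal plan: pieces 4 + 4 + 3 (2 cuts) → $36 − $2 = $34.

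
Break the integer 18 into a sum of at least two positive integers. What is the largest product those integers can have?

Define f[k] = max over 1≤i<k of i · max(k−i, f[k−i]); the inner max lets the remainder stay uncut if that's better.
f[2] = 1·max(1,0) = 1·1 = 1
f[3] = 1·max(2,1) = 1·2 = 2
f[4] = 2·max(2,1) = 2·2 = 4
f[5] = 2·max(3,2) = 2·3 = 6
f[6] = 3·max(3,2) = 3·3 = 9
f[7] = 2·max(5,6) = 2·6 = 12
f[8] = 2·max(6,9) = 2·9 = 18
f[9] = 3·max(6,9) = 3·9 = 27
f[10] = 2·max(8,18) = 2·18 = 36
f[11] = 2·max(9,27) = 2·27 = 54
f[12] = 3·max(9,27) = 3·27 = 81
f[13] = 2·max(11,54) = 2·54 = 108
f[14] = 2·max(12,81) = 2·81 = 162
f[15] = 3·max(12,81) = 3·81 = 243
f[16] = 2·max(14,162) = 2·162 = 324
f[17] = 2·max(15,243) = 2·243 = 486
f[18] = 3·max(15,243) = 3·243 = 729
One optimal split: 3 + 3 + 3 + 3 + 3 + 3; product 3·3·3·3·3·3 = 729.

729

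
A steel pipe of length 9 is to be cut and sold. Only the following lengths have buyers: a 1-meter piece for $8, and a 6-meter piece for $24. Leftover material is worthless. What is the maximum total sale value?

72

Let r[k] be the best obtainable value from length k. For each k, try every first piece i and keep the best of price[i] + r[k−i].
r[1] = 8
r[2] = 16  (first piece 1, then r[1]=8)
r[3] = 24  (first piece 1, then r[2]=16)
r[4] = 32  (first piece 1, then r[3]=24)
r[5] = 40  (first piece 1, then r[4]=32)
r[6] = max(8+40, 24+0) = 48
r[7] = max(8+48, 24+8) = 56
r[8] = max(8+56, 24+16) = 64
r[9] = max(8+64, 24+24) = 72
One optimal cutting: 1 + 1 + 1 + 1 + 1 + 1 + 1 + 1 + 1 → $72.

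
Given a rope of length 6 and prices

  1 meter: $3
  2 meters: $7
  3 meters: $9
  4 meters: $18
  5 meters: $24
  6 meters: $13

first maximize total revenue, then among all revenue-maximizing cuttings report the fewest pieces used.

2

Let r[k] be the best obtainable value from length k. For each k, try every first piece i and keep the best of price[i] + r[k−i].
r[1] = 3
r[2] = max(3+3, 7+0) = 7
r[3] = max(3+7, 7+3, 9+0) = 10
r[4] = max(3+10, 7+7, 9+3, 18+0) = 18
r[5] = max(3+18, 7+10, 9+7, 18+3, 24+0) = 24
r[6] = max(3+24, 7+18, 9+10, 18+7, 24+3, 13+0) = 27
Maximum revenue is $27.
Now minimize piece count subject to staying optimal: for each k, pieces[k] = 1 + min over i with p[i]+r[k−i]=r[k] of pieces[k−i].
pieces[3] = 2
pieces[4] = 1
pieces[5] = 1
pieces[6] = 2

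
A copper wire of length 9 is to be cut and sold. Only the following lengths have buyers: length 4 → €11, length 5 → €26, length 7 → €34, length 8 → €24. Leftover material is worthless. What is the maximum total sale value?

37

Let best[k] be the best obtainable value from length k. For each k, try every first piece i and keep the best of price[i] + best[k−i].
best[1] = 0
best[2] = 0
best[3] = 0
best[4] = 11
best[5] = 26
best[6] = 26
best[7] = 34
best[8] = 34
best[9] = 37  (first piece 4, then best[5]=26)
One optimal cutting: 5 + 4 → €37.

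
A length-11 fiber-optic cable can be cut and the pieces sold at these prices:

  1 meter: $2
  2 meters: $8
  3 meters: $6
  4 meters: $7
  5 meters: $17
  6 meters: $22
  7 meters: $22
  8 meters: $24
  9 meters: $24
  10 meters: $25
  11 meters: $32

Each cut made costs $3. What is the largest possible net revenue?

36

Let r[k] be the best obtainable value from length k. For each k, try every first piece i and keep the best of price[i] + r[k−i] minus the 3 cut fee when i<k.
r[1] = 2
r[2] = 8
r[3] = 7  (first piece 1, then r[2]=8)
r[4] = 13  (first piece 2, then r[2]=8)
r[5] = 17
r[6] = 22
r[7] = 22  (first piece 2, then r[5]=17)
r[8] = 27  (first piece 2, then r[6]=22)
r[9] = 27  (first piece 2, then r[7]=22)
r[10] = 32  (first piece 2, then r[8]=27)
r[11] = 36  (first piece 5, then r[6]=22)
One optimal plan: pieces 6 + 5 (1 cut) → $39 − $3 = $36.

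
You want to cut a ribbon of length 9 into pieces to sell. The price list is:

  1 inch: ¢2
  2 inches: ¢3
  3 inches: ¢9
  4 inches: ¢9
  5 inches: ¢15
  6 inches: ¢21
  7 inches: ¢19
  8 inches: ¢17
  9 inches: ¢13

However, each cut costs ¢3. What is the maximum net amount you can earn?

Build net[k] bottom-up: net[k] = max over allowed piece i of (p[i] + net[k−i]) − 3 per cut.
net[1] = 2
net[2] = 3
net[3] = 9
net[4] = 9
net[5] = 15
net[6] = 21
net[7] = 20  (first piece 1, then net[6]=21)
net[8] = 21  (first piece 2, then net[6]=21)
net[9] = 27  (first piece 3, then net[6]=21)
One optimal plan: pieces 6 + 3 (1 cut) → ¢30 − ¢3 = ¢27.

27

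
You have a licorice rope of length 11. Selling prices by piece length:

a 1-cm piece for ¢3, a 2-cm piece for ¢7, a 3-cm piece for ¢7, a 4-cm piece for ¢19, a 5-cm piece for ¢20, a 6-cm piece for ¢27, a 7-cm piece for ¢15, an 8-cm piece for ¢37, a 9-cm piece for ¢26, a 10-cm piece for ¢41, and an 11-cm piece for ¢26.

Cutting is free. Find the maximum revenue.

49

Let R[k] be the best obtainable value from length k. For each k, try every first piece i and keep the best of price[i] + R[k−i].
R[1] = 3
R[2] = max(3+3, 7+0) = 7
R[3] = max(3+7, 7+3, 7+0) = 10
R[4] = max(3+10, 7+7, 7+3, 19+0) = 19
R[5] = max(3+19, 7+10, 7+7, 19+3, 20+0) = 22
R[6] = max(3+22, 7+19, 7+10, 19+7, 20+3, 27+0) = 27
R[7] = max(3+27, 7+22, 7+19, …, 27+3, 15+0) = 30
R[8] = max(3+30, 7+27, 7+22, …, 15+3, 37+0) = 38
R[9] = max(3+38, 7+30, 7+27, …, 37+3, 26+0) = 41
R[10] = max(3+41, 7+38, 7+30, …, 26+3, 41+0) = 46
R[11] = max(3+46, 7+41, 7+38, …, 41+3, 26+0) = 49
One optimal cutting: 6 + 4 + 1 → ¢27 + ¢19 + ¢3 = ¢49.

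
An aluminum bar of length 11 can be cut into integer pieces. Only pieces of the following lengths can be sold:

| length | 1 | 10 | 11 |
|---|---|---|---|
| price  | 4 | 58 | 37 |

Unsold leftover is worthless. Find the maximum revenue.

Let best[k] be the best obtainable value from length k. For each k, try every first piece i and keep the best of price[i] + best[k−i].
best[1] = 4
best[2] = 8  (first piece 1, then best[1]=4)
best[3] = 12  (first piece 1, then best[2]=8)
best[4] = 16  (first piece 1, then best[3]=12)
best[5] = 20  (first piece 1, then best[4]=16)
best[6] = 24  (first piece 1, then best[5]=20)
best[7] = 28  (first piece 1, then best[6]=24)
best[8] = 32  (first piece 1, then best[7]=28)
best[9] = 36  (first piece 1, then best[8]=32)
best[10] = max(4+36, 58+0) = 58
best[11] = max(4+58, 58+4, 37+0) = 62
One optimal cutting: 10 + 1 → $62.

62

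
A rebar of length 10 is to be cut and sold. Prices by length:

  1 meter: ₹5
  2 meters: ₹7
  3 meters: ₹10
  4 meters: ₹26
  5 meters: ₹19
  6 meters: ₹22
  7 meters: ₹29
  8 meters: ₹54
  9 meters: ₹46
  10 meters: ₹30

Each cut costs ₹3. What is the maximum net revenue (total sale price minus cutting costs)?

Consider every possible first cut. net[k] is the best of p[i]+net[k−i] over all sellable i≤k, charging 3 whenever i<k.
net[1] = 5
net[2] = max(5+5-3, 7+0) = 7
net[3] = max(5+7-3, 7+5-3, 10+0) = 10
net[4] = max(5+10-3, 7+7-3, 10+5-3, 26+0) = 26
net[5] = max(5+26-3, 7+10-3, 10+7-3, 26+5-3, 19+0) = 28
net[6] = max(5+28-3, 7+26-3, 10+10-3, 26+7-3, 19+5-3, 22+0) = 30
net[7] = max(5+30-3, 7+28-3, 10+26-3, …, 22+5-3, 29+0) = 33
net[8] = max(5+33-3, 7+30-3, 10+28-3, …, 29+5-3, 54+0) = 54
net[9] = max(5+54-3, 7+33-3, 10+30-3, …, 54+5-3, 46+0) = 56
net[10] = max(5+56-3, 7+54-3, 10+33-3, …, 46+5-3, 30+0) = 58
One optimal plan: pieces 8 + 1 + 1 (2 cuts) → ₹64 − ₹6 = ₹58.

58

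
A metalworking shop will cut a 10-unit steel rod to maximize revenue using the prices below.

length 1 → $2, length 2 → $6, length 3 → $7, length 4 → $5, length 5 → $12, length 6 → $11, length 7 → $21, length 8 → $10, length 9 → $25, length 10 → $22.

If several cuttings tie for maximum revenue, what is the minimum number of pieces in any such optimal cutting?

5

Let r[k] be the best obtainable value from length k. For each k, try every first piece i and keep the best of price[i] + r[k−i].
r[1] = 2
r[2] = 6
r[3] = 8  (first piece 1, then r[2]=6)
r[4] = 12  (first piece 2, then r[2]=6)
r[5] = 14  (first piece 1, then r[4]=12)
r[6] = 18  (first piece 2, then r[4]=12)
r[7] = 21
r[8] = 24  (first piece 2, then r[6]=18)
r[9] = 27  (first piece 2, then r[7]=21)
r[10] = 30  (first piece 2, then r[8]=24)
Maximum revenue is $30.
Now minimize piece count subject to staying optimal: for each k, pieces[k] = 1 + min over i with p[i]+r[k−i]=r[k] of pieces[k−i].
pieces[7] = 1
pieces[8] = 4
pieces[9] = 2
pieces[10] = 5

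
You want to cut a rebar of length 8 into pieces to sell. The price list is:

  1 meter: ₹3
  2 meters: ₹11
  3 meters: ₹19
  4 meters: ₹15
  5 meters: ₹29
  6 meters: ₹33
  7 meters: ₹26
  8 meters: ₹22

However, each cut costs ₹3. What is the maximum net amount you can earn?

Build v[k] bottom-up: v[k] = max over allowed piece i of (p[i] + v[k−i]) − 3 per cut.
v[1] = 3
v[2] = max(3+3-3, 11+0) = 11
v[3] = max(3+11-3, 11+3-3, 19+0) = 19
v[4] = max(3+19-3, 11+11-3, 19+3-3, 15+0) = 19
v[5] = max(3+19-3, 11+19-3, 19+11-3, 15+3-3, 29+0) = 29
v[6] = max(3+29-3, 11+19-3, 19+19-3, 15+11-3, 29+3-3, 33+0) = 35
v[7] = max(3+35-3, 11+29-3, 19+19-3, …, 33+3-3, 26+0) = 37
v[8] = max(3+37-3, 11+35-3, 19+29-3, …, 26+3-3, 22+0) = 45
One optimal plan: pieces 5 + 3 (1 cut) → ₹48 − ₹3 = ₹45.

45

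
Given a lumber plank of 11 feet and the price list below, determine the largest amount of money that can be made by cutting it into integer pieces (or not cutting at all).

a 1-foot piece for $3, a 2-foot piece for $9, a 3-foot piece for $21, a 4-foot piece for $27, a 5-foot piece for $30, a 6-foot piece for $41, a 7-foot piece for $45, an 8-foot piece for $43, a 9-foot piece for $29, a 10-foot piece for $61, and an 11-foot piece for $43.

75

Consider every possible first cut. v[k] is the best of p[i]+v[k−i] over all sellable i≤k.
v[1] = 3
v[2] = 9
v[3] = 21
v[4] = 27
v[5] = 30  (first piece 1, then v[4]=27)
v[6] = 42  (first piece 3, then v[3]=21)
v[7] = 48  (first piece 3, then v[4]=27)
v[8] = 54  (first piece 4, then v[4]=27)
v[9] = 63  (first piece 3, then v[6]=42)
v[10] = 69  (first piece 3, then v[7]=48)
v[11] = 75  (first piece 3, then v[8]=54)
One optimal cutting: 4 + 4 + 3 → $27 + $27 + $21 = $75.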